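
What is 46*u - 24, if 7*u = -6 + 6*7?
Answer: 1488/7 ≈ 212.57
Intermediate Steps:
u = 36/7 (u = (-6 + 6*7)/7 = (-6 + 42)/7 = (⅐)*36 = 36/7 ≈ 5.1429)
46*u - 24 = 46*(36/7) - 24 = 1656/7 - 24 = 1488/7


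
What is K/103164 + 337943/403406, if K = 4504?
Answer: 9170123069/10404244146 ≈ 0.88138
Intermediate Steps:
K/103164 + 337943/403406 = 4504/103164 + 337943/403406 = 4504*(1/103164) + 337943*(1/403406) = 1126/25791 + 337943/403406 = 9170123069/10404244146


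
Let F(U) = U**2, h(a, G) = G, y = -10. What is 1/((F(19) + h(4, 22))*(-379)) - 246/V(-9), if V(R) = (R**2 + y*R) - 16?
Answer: -35708777/22499335 ≈ -1.5871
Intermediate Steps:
V(R) = -16 + R**2 - 10*R (V(R) = (R**2 - 10*R) - 16 = -16 + R**2 - 10*R)
1/((F(19) + h(4, 22))*(-379)) - 246/V(-9) = 1/((19**2 + 22)*(-379)) - 246/(-16 + (-9)**2 - 10*(-9)) = -1/379/(361 + 22) - 246/(-16 + 81 + 90) = -1/379/383 - 246/155 = (1/383)*(-1/379) - 246*1/155 = -1/145157 - 246/155 = -35708777/22499335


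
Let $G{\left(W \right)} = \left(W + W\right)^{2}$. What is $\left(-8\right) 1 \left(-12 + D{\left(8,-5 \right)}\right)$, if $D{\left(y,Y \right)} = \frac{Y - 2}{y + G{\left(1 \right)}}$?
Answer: $\frac{302}{3} \approx 100.67$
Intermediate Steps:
$G{\left(W \right)} = 4 W^{2}$ ($G{\left(W \right)} = \left(2 W\right)^{2} = 4 W^{2}$)
$D{\left(y,Y \right)} = \frac{-2 + Y}{4 + y}$ ($D{\left(y,Y \right)} = \frac{Y - 2}{y + 4 \cdot 1^{2}} = \frac{-2 + Y}{y + 4 \cdot 1} = \frac{-2 + Y}{y + 4} = \frac{-2 + Y}{4 + y}$)
$\left(-8\right) 1 \left(-12 + D{\left(8,-5 \right)}\right) = \left(-8\right) 1 \left(-12 + \frac{-2 - 5}{4 + 8}\right) = - 8 \left(-12 + \frac{1}{12} \left(-7\right)\right) = - 8 \left(-12 - \frac{7}{12}\right) = \left(-8\right) \left(- \frac{151}{12}\right) = \frac{302}{3}$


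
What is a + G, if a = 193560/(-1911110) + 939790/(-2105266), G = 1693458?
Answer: 340672404296721761/201169745263 ≈ 1.6935e+6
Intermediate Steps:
a = -110176867693/201169745263 (a = 193560*(-1/1911110) + 939790*(-1/2105266) = -19356/191111 - 469895/1052633 = -110176867693/201169745263 ≈ -0.54768)
a + G = -110176867693/201169745263 + 1693458 = 340672404296721761/201169745263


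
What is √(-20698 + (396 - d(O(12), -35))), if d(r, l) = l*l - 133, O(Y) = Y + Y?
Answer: I*√21394 ≈ 146.27*I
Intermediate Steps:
O(Y) = 2*Y
d(r, l) = -133 + l² (d(r, l) = l² - 133 = -133 + l²)
√(-20698 + (396 - d(O(12), -35))) = √(-20698 + (396 - (-133 + (-35)²))) = √(-20698 + (396 - (-133 + 1225))) = √(-20698 + (396 - 1*1092)) = √(-20698 + (396 - 1092)) = √(-20698 - 696) = √(-21394) = I*√21394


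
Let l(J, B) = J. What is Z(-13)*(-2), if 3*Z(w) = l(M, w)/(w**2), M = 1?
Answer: -2/507 ≈ -0.0039448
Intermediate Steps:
Z(w) = 1/(3*w**2) (Z(w) = (1/w**2)/3 = 1/(3*w**2))
Z(-13)*(-2) = ((1/3)/(-13)**2)*(-2) = ((1/3)*(1/169))*(-2) = (1/507)*(-2) = -2/507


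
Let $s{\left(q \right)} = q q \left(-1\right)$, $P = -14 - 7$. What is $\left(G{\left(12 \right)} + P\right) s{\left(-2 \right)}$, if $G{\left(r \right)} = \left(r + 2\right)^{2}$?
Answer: $-700$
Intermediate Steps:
$P = -21$
$G{\left(r \right)} = \left(2 + r\right)^{2}$
$s{\left(q \right)} = - q^{2}$ ($s{\left(q \right)} = q^{2} \left(-1\right) = - q^{2}$)
$\left(G{\left(12 \right)} + P\right) s{\left(-2 \right)} = \left(\left(2 + 12\right)^{2} - 21\right) \left(- \left(-2\right)^{2}\right) = \left(14^{2} - 21\right) \left(\left(-1\right) 4\right) = \left(196 - 21\right) \left(-4\right) = 175 \left(-4\right) = -700$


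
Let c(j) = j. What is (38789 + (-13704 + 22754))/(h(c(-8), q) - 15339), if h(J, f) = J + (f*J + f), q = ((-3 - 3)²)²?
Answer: -47839/24419 ≈ -1.9591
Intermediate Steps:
q = 1296 (q = ((-6)²)² = 36² = 1296)
h(J, f) = J + f + J*f (h(J, f) = J + (J*f + f) = J + (f + J*f) = J + f + J*f)
(38789 + (-13704 + 22754))/(h(c(-8), q) - 15339) = (38789 + (-13704 + 22754))/((-8 + 1296 - 8*1296) - 15339) = (38789 + 9050)/((-8 + 1296 - 10368) - 15339) = 47839/(-9080 - 15339) = 47839/(-24419) = 47839*(-1/24419) = -47839/24419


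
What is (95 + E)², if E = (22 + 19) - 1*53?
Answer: 6889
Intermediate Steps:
E = -12 (E = 41 - 53 = -12)
(95 + E)² = (95 - 12)² = 83² = 6889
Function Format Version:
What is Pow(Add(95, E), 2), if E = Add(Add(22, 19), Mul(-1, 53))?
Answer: 6889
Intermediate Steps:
E = -12 (E = Add(41, -53) = -12)
Pow(Add(95, E), 2) = Pow(Add(95, -12), 2) = Pow(83, 2) = 6889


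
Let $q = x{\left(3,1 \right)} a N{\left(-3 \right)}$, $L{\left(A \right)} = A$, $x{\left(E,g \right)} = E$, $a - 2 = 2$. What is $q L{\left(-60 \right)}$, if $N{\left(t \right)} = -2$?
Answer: $1440$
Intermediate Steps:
$a = 4$ ($a = 2 + 2 = 4$)
$q = -24$ ($q = 3 \cdot 4 \left(-2\right) = 12 \left(-2\right) = -24$)
$q L{\left(-60 \right)} = \left(-24\right) \left(-60\right) = 1440$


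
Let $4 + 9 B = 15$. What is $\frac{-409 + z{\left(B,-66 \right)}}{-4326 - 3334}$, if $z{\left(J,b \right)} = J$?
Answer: $\frac{367}{6894} \approx 0.053235$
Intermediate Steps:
$B = \frac{11}{9}$ ($B = - \frac{4}{9} + \frac{1}{9} \cdot 15 = - \frac{4}{9} + \frac{5}{3} = \frac{11}{9} \approx 1.2222$)
$\frac{-409 + z{\left(B,-66 \right)}}{-4326 - 3334} = \frac{-409 + \frac{11}{9}}{-4326 - 3334} = - \frac{3670}{9 \left(-7660\right)} = \left(- \frac{3670}{9}\right) \left(- \frac{1}{7660}\right) = \frac{367}{6894}$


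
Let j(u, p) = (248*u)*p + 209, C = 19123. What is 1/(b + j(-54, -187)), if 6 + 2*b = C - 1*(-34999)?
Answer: 1/2531571 ≈ 3.9501e-7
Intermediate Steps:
b = 27058 (b = -3 + (19123 - 1*(-34999))/2 = -3 + (19123 + 34999)/2 = -3 + (½)*54122 = -3 + 27061 = 27058)
j(u, p) = 209 + 248*p*u (j(u, p) = 248*p*u + 209 = 209 + 248*p*u)
1/(b + j(-54, -187)) = 1/(27058 + (209 + 248*(-187)*(-54))) = 1/(27058 + (209 + 2504304)) = 1/(27058 + 2504513) = 1/2531571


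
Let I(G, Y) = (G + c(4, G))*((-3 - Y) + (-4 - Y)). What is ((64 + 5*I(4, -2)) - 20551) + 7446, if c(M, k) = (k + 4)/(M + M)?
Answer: -13116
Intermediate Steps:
c(M, k) = (4 + k)/(2*M) (c(M, k) = (4 + k)/((2*M)) = (4 + k)*(1/(2*M)) = (4 + k)/(2*M))
I(G, Y) = (1/2 + 9*G/8)*(-7 - 2*Y) (I(G, Y) = (G + (1/2)*(4 + G)/4)*((-3 - Y) + (-4 - Y)) = (G + (1/2)*(1/4)*(4 + G))*(-7 - 2*Y) = (G + (1/2 + G/8))*(-7 - 2*Y) = (1/2 + 9*G/8)*(-7 - 2*Y))
((64 + 5*I(4, -2)) - 20551) + 7446 = ((64 + 5*(-7/2 - 1*(-2) - 63/8*4 - 9/4*4*(-2))) - 20551) + 7446 = ((64 + 5*(-7/2 + 2 - 63/2 + 18)) - 20551) + 7446 = ((64 + 5*(-15)) - 20551) + 7446 = ((64 - 75) - 20551) + 7446 = (-11 - 20551) + 7446 = -20562 + 7446 = -13116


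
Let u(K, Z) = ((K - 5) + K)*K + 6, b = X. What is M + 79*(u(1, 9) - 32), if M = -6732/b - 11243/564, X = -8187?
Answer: -3555622927/1539156 ≈ -2310.1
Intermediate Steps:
b = -8187
u(K, Z) = 6 + K*(-5 + 2*K) (u(K, Z) = ((-5 + K) + K)*K + 6 = (-5 + 2*K)*K + 6 = K*(-5 + 2*K) + 6 = 6 + K*(-5 + 2*K))
M = -29416531/1539156 (M = -6732/(-8187) - 11243/564 = -6732*(-1/8187) - 11243*1/564 = 2244/2729 - 11243/564 = -29416531/1539156 ≈ -19.112)
M + 79*(u(1, 9) - 32) = -29416531/1539156 + 79*((6 - 5*1 + 2*1²) - 32) = -29416531/1539156 + 79*((6 - 5 + 2*1) - 32) = -29416531/1539156 + 79*((6 - 5 + 2) - 32) = -29416531/1539156 + 79*(3 - 32) = -29416531/1539156 + 79*(-29) = -29416531/1539156 - 2291 = -3555622927/1539156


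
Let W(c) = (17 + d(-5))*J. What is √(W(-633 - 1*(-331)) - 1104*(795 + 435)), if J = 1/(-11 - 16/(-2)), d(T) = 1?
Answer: I*√1357926 ≈ 1165.3*I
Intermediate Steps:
J = -⅓ (J = 1/(-11 - 16*(-½)) = 1/(-11 + 8) = 1/(-3) = -⅓ ≈ -0.33333)
W(c) = -6 (W(c) = (17 + 1)*(-⅓) = 18*(-⅓) = -6)
√(W(-633 - 1*(-331)) - 1104*(795 + 435)) = √(-6 - 1104*(795 + 435)) = √(-6 - 1104*1230) = √(-6 - 1357920) = √(-1357926) = I*√1357926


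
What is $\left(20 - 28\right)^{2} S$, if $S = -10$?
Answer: $-640$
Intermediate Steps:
$\left(20 - 28\right)^{2} S = \left(20 - 28\right)^{2} \left(-10\right) = \left(-8\right)^{2} \left(-10\right) = 64 \left(-10\right) = -640$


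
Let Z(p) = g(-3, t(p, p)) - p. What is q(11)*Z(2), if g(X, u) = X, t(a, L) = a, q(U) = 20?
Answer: -100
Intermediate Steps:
Z(p) = -3 - p
q(11)*Z(2) = 20*(-3 - 1*2) = 20*(-3 - 2) = 20*(-5) = -100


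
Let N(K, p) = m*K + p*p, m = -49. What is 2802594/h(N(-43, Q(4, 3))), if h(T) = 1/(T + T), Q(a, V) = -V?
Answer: 11860577808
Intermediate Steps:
N(K, p) = p² - 49*K (N(K, p) = -49*K + p*p = -49*K + p² = p² - 49*K)
h(T) = 1/(2*T)
2802594/h(N(-43, Q(4, 3))) = 2802594/((1/(2*((-1*3)² - 49*(-43))))) = 2802594/((1/(2*((-3)² + 2107)))) = 2802594/((1/(2*(9 + 2107)))) = 2802594/(((½)/2116)) = 2802594/(((½)*(1/2116))) = 2802594/(1/4232) = 2802594*4232 = 11860577808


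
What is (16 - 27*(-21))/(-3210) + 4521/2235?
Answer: 880627/478290 ≈ 1.8412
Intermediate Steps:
(16 - 27*(-21))/(-3210) + 4521/2235 = (16 + 567)*(-1/3210) + 4521*(1/2235) = 583*(-1/3210) + 1507/745 = -583/3210 + 1507/745 = 880627/478290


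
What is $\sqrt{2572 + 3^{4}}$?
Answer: $\sqrt{2653} \approx 51.507$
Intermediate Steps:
$\sqrt{2572 + 3^{4}} = \sqrt{2572 + 81} = \sqrt{2653}$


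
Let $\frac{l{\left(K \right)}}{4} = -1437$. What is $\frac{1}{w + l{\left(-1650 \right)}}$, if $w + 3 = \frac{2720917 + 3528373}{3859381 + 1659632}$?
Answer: $- \frac{5519013}{31733594473} \approx -0.00017392$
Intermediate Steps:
$l{\left(K \right)} = -5748$ ($l{\left(K \right)} = 4 \left(-1437\right) = -5748$)
$w = - \frac{10307749}{5519013}$ ($w = -3 + \frac{2720917 + 3528373}{3859381 + 1659632} = -3 + \frac{6249290}{5519013} = - \frac{10307749}{5519013} \approx -1.8677$)
$\frac{1}{w + l{\left(-1650 \right)}} = \frac{1}{- \frac{10307749}{5519013} - 5748} = \frac{1}{- \frac{31733594473}{5519013}} = - \frac{5519013}{31733594473}$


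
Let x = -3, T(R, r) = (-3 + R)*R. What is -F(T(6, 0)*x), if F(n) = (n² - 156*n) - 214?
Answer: -11126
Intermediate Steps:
T(R, r) = R*(-3 + R)
F(n) = -214 + n² - 156*n
-F(T(6, 0)*x) = -(-214 + ((6*(-3 + 6))*(-3))² - 156*6*(-3 + 6)*(-3)) = -(-214 + ((6*3)*(-3))² - 156*6*3*(-3)) = -(-214 + (18*(-3))² - 2808*(-3)) = -(-214 + (-54)² - 156*(-54)) = -(-214 + 2916 + 8424) = -1*11126 = -11126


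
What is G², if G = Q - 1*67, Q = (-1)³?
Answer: 4624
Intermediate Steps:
Q = -1
G = -68 (G = -1 - 1*67 = -1 - 67 = -68)
G² = (-68)² = 4624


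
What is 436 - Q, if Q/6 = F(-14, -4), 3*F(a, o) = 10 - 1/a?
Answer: 2911/7 ≈ 415.86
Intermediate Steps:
F(a, o) = 10/3 - 1/(3*a) (F(a, o) = (10 - 1/a)/3 = 10/3 - 1/(3*a))
Q = 141/7 (Q = 6*((1/3)*(-1 + 10*(-14))/(-14)) = 6*((1/3)*(-1/14)*(-1 - 140)) = 6*((1/3)*(-1/14)*(-141)) = 6*(47/14) = 141/7 ≈ 20.143)
436 - Q = 436 - 1*141/7 = 436 - 141/7 = 2911/7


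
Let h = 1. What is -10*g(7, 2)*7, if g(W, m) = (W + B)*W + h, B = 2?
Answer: -4480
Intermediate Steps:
g(W, m) = 1 + W*(2 + W) (g(W, m) = (W + 2)*W + 1 = (2 + W)*W + 1 = W*(2 + W) + 1 = 1 + W*(2 + W))
-10*g(7, 2)*7 = -10*(1 + 7**2 + 2*7)*7 = -10*(1 + 49 + 14)*7 = -10*64*7 = -640*7 = -4480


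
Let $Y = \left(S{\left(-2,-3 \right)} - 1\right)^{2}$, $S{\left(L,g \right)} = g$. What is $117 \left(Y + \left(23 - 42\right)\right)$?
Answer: $-351$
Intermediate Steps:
$Y = 16$ ($Y = \left(-3 - 1\right)^{2} = \left(-4\right)^{2} = 16$)
$117 \left(Y + \left(23 - 42\right)\right) = 117 \left(16 + \left(23 - 42\right)\right) = 117 \left(16 - 19\right) = 117 \left(-3\right) = -351$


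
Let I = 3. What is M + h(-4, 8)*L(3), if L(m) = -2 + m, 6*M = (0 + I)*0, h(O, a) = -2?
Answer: -2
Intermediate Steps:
M = 0 (M = ((0 + 3)*0)/6 = (3*0)/6 = (⅙)*0 = 0)
M + h(-4, 8)*L(3) = 0 - 2*(-2 + 3) = 0 - 2*1 = 0 - 2 = -2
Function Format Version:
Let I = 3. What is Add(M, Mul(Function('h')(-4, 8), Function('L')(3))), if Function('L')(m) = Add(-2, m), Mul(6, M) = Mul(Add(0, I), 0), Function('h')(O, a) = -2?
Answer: -2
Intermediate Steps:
M = 0 (M = Mul(Rational(1, 6), Mul(Add(0, 3), 0)) = Mul(Rational(1, 6), Mul(3, 0)) = Mul(Rational(1, 6), 0) = 0)
Add(M, Mul(Function('h')(-4, 8), Function('L')(3))) = Add(0, Mul(-2, Add(-2, 3))) = Add(0, Mul(-2, 1)) = Add(0, -2) = -2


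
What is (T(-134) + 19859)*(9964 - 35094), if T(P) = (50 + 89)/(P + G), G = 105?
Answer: -14469150360/29 ≈ -4.9894e+8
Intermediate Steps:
T(P) = 139/(105 + P) (T(P) = (50 + 89)/(P + 105) = 139/(105 + P))
(T(-134) + 19859)*(9964 - 35094) = (139/(105 - 134) + 19859)*(9964 - 35094) = (139/(-29) + 19859)*(-25130) = (139*(-1/29) + 19859)*(-25130) = (-139/29 + 19859)*(-25130) = (575772/29)*(-25130) = -14469150360/29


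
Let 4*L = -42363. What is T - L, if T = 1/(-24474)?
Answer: 518396029/48948 ≈ 10591.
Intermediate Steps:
L = -42363/4 (L = (¼)*(-42363) = -42363/4 ≈ -10591.)
T = -1/24474 ≈ -4.0860e-5
T - L = -1/24474 - 1*(-42363/4) = -1/24474 + 42363/4 = 518396029/48948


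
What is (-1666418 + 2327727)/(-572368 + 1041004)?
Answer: 661309/468636 ≈ 1.4111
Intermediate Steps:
(-1666418 + 2327727)/(-572368 + 1041004) = 661309/468636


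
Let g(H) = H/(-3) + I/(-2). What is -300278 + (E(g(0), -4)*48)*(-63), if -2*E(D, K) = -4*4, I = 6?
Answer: -324470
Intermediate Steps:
g(H) = -3 - H/3 (g(H) = H/(-3) + 6/(-2) = H*(-⅓) + 6*(-½) = -H/3 - 3 = -3 - H/3)
E(D, K) = 8 (E(D, K) = -(-2)*4 = -½*(-16) = 8)
-300278 + (E(g(0), -4)*48)*(-63) = -300278 + (8*48)*(-63) = -300278 + 384*(-63) = -300278 - 24192 = -324470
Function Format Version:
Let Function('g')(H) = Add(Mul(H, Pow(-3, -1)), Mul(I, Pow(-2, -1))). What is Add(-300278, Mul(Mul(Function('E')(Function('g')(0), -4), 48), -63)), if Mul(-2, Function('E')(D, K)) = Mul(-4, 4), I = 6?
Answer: -324470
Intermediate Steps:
Function('g')(H) = Add(-3, Mul(Rational(-1, 3), H)) (Function('g')(H) = Add(Mul(H, Pow(-3, -1)), Mul(6, Pow(-2, -1))) = Add(Mul(H, Rational(-1, 3)), Mul(6, Rational(-1, 2))) = Add(Mul(Rational(-1, 3), H), -3) = Add(-3, Mul(Rational(-1, 3), H)))
Function('E')(D, K) = 8 (Function('E')(D, K) = Mul(Rational(-1, 2), Mul(-4, 4)) = Mul(Rational(-1, 2), -16) = 8)
Add(-300278, Mul(Mul(Function('E')(Function('g')(0), -4), 48), -63)) = Add(-300278, Mul(Mul(8, 48), -63)) = Add(-300278, Mul(384, -63)) = Add(-300278, -24192) = -324470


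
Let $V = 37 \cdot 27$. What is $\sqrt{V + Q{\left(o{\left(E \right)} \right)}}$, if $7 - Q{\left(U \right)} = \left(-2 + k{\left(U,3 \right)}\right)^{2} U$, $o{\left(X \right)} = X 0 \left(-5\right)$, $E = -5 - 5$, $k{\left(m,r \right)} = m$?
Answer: $\sqrt{1006} \approx 31.717$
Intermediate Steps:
$E = -10$
$o{\left(X \right)} = 0$ ($o{\left(X \right)} = 0 \left(-5\right) = 0$)
$Q{\left(U \right)} = 7 - U \left(-2 + U\right)^{2}$ ($Q{\left(U \right)} = 7 - \left(-2 + U\right)^{2} U = 7 - U \left(-2 + U\right)^{2}$)
$V = 999$
$\sqrt{V + Q{\left(o{\left(E \right)} \right)}} = \sqrt{999 + \left(7 - 0 \left(-2 + 0\right)^{2}\right)} = \sqrt{999 + \left(7 - 0 \left(-2\right)^{2}\right)} = \sqrt{999 + \left(7 - 0 \cdot 4\right)} = \sqrt{999 + \left(7 + 0\right)} = \sqrt{999 + 7} = \sqrt{1006}$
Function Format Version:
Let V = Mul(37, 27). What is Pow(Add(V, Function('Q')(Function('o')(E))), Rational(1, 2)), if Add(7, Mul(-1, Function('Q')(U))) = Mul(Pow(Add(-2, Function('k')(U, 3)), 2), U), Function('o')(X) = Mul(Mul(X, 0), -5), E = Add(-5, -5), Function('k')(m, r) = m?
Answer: Pow(1006, Rational(1, 2)) ≈ 31.717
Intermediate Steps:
E = -10
Function('o')(X) = 0 (Function('o')(X) = Mul(0, -5) = 0)
Function('Q')(U) = Add(7, Mul(-1, U, Pow(Add(-2, U), 2))) (Function('Q')(U) = Add(7, Mul(-1, Mul(Pow(Add(-2, U), 2), U))) = Add(7, Mul(-1, Mul(U, Pow(Add(-2, U), 2)))) = Add(7, Mul(-1, U, Pow(Add(-2, U), 2))))
V = 999
Pow(Add(V, Function('Q')(Function('o')(E))), Rational(1, 2)) = Pow(Add(999, Add(7, Mul(-1, 0, Pow(Add(-2, 0), 2)))), Rational(1, 2)) = Pow(Add(999, Add(7, Mul(-1, 0, Pow(-2, 2)))), Rational(1, 2)) = Pow(Add(999, Add(7, Mul(-1, 0, 4))), Rational(1, 2)) = Pow(Add(999, Add(7, 0)), Rational(1, 2)) = Pow(Add(999, 7), Rational(1, 2)) = Pow(1006, Rational(1, 2))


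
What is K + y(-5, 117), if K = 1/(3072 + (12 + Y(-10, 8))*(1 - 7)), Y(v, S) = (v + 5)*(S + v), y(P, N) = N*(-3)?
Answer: -1031939/2940 ≈ -351.00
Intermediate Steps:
y(P, N) = -3*N
Y(v, S) = (5 + v)*(S + v)
K = 1/2940 (K = 1/(3072 + (12 + ((-10)² + 5*8 + 5*(-10) + 8*(-10)))*(1 - 7)) = 1/(3072 + (12 + (100 + 40 - 50 - 80))*(-6)) = 1/(3072 + (12 + 10)*(-6)) = 1/(3072 + 22*(-6)) = 1/(3072 - 132) = 1/2940 ≈ 0.00034014)
K + y(-5, 117) = 1/2940 - 3*117 = 1/2940 - 351 = -1031939/2940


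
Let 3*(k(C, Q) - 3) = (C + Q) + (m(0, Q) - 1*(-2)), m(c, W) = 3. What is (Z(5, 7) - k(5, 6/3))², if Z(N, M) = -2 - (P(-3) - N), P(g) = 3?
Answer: 49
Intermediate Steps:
k(C, Q) = 14/3 + C/3 + Q/3 (k(C, Q) = 3 + ((C + Q) + (3 - 1*(-2)))/3 = 3 + ((C + Q) + (3 + 2))/3 = 3 + ((C + Q) + 5)/3 = 3 + (5 + C + Q)/3 = 3 + (5/3 + C/3 + Q/3) = 14/3 + C/3 + Q/3)
Z(N, M) = -5 + N (Z(N, M) = -2 - (3 - N) = -2 + (-3 + N) = -5 + N)
(Z(5, 7) - k(5, 6/3))² = ((-5 + 5) - (14/3 + (⅓)*5 + (6/3)/3))² = (0 - (14/3 + 5/3 + (6*(⅓))/3))² = (0 - (14/3 + 5/3 + (⅓)*2))² = (0 - (14/3 + 5/3 + ⅔))² = (0 - 1*7)² = (0 - 7)² = (-7)² = 49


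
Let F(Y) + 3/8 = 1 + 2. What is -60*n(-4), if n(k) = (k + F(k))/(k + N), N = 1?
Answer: -55/2 ≈ -27.500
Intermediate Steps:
F(Y) = 21/8 (F(Y) = -3/8 + (1 + 2) = -3/8 + 3 = 21/8)
n(k) = (21/8 + k)/(1 + k) (n(k) = (k + 21/8)/(k + 1) = (21/8 + k)/(1 + k))
-60*n(-4) = -60*(21/8 - 4)/(1 - 4) = -60*(-11)/((-3)*8) = -(-20)*(-11)/8 = -60*11/24 = -55/2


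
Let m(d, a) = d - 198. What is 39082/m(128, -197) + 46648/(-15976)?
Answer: -39227462/69895 ≈ -561.23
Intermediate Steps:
m(d, a) = -198 + d
39082/m(128, -197) + 46648/(-15976) = 39082/(-198 + 128) + 46648/(-15976) = 39082/(-70) + 46648*(-1/15976) = 39082*(-1/70) - 5831/1997 = -19541/35 - 5831/1997 = -39227462/69895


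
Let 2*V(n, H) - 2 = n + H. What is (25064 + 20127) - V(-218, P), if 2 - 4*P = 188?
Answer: 181289/4 ≈ 45322.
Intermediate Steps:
P = -93/2 (P = 1/2 - 1/4*188 = 1/2 - 47 = -93/2 ≈ -46.500)
V(n, H) = 1 + H/2 + n/2 (V(n, H) = 1 + (n + H)/2 = 1 + (H + n)/2 = 1 + (H/2 + n/2) = 1 + H/2 + n/2)
(25064 + 20127) - V(-218, P) = (25064 + 20127) - (1 + (1/2)*(-93/2) + (1/2)*(-218)) = 45191 - (1 - 93/4 - 109) = 45191 - 1*(-525/4) = 45191 + 525/4 = 181289/4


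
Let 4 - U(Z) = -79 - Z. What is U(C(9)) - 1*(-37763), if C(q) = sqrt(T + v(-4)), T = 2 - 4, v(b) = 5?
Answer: 37846 + sqrt(3) ≈ 37848.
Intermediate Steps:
T = -2
C(q) = sqrt(3) (C(q) = sqrt(-2 + 5) = sqrt(3))
U(Z) = 83 + Z (U(Z) = 4 - (-79 - Z) = 4 + (79 + Z) = 83 + Z)
U(C(9)) - 1*(-37763) = (83 + sqrt(3)) - 1*(-37763) = (83 + sqrt(3)) + 37763 = 37846 + sqrt(3)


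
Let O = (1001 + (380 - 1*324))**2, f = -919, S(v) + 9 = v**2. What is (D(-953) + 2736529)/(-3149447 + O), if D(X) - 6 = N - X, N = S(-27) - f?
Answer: -2739127/2032198 ≈ -1.3479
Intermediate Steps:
S(v) = -9 + v**2
N = 1639 (N = (-9 + (-27)**2) - 1*(-919) = (-9 + 729) + 919 = 720 + 919 = 1639)
D(X) = 1645 - X (D(X) = 6 + (1639 - X) = 1645 - X)
O = 1117249 (O = (1001 + (380 - 324))**2 = (1001 + 56)**2 = 1057**2 = 1117249)
(D(-953) + 2736529)/(-3149447 + O) = ((1645 - 1*(-953)) + 2736529)/(-3149447 + 1117249) = ((1645 + 953) + 2736529)/(-2032198) = (2598 + 2736529)*(-1/2032198) = 2739127*(-1/2032198) = -2739127/2032198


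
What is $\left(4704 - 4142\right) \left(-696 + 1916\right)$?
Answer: $685640$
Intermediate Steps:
$\left(4704 - 4142\right) \left(-696 + 1916\right) = 562 \cdot 1220 = 685640$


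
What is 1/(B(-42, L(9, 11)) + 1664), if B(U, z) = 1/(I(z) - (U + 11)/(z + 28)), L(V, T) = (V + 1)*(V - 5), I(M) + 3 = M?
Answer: 2547/4238276 ≈ 0.00060095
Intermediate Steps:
I(M) = -3 + M
L(V, T) = (1 + V)*(-5 + V)
B(U, z) = 1/(-3 + z - (11 + U)/(28 + z)) (B(U, z) = 1/((-3 + z) - (U + 11)/(z + 28)) = 1/((-3 + z) - (11 + U)/(28 + z)) = 1/(-3 + z - (11 + U)/(28 + z)))
1/(B(-42, L(9, 11)) + 1664) = 1/((28 + (-5 + 9² - 4*9))/(-95 + (-5 + 9² - 4*9)² - 1*(-42) + 25*(-5 + 9² - 4*9)) + 1664) = 1/((28 + (-5 + 81 - 36))/(-95 + (-5 + 81 - 36)² + 42 + 25*(-5 + 81 - 36)) + 1664) = 1/((28 + 40)/(-95 + 40² + 42 + 25*40) + 1664) = 1/(68/(-95 + 1600 + 42 + 1000) + 1664) = 1/(68/2547 + 1664) = 1/(4238276/2547) = 2547/4238276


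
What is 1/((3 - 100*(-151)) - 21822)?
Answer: -1/6719 ≈ -0.00014883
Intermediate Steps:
1/((3 - 100*(-151)) - 21822) = 1/((3 + 15100) - 21822) = 1/(15103 - 21822) = 1/(-6719) = -1/6719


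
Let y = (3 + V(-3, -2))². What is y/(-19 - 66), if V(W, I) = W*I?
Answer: -81/85 ≈ -0.95294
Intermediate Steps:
V(W, I) = I*W
y = 81 (y = (3 - 2*(-3))² = (3 + 6)² = 9² = 81)
y/(-19 - 66) = 81/(-19 - 66) = 81/(-85) = -1/85*81 = -81/85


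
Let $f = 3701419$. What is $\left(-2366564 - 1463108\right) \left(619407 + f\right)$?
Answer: $-16547346349072$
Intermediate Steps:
$\left(-2366564 - 1463108\right) \left(619407 + f\right) = \left(-2366564 - 1463108\right) \left(619407 + 3701419\right) = \left(-3829672\right) 4320826 = -16547346349072$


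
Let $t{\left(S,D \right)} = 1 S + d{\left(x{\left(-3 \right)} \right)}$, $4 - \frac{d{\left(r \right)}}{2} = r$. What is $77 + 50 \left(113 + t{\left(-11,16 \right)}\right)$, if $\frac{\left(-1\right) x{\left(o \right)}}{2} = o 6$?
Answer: $1977$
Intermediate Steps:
$x{\left(o \right)} = - 12 o$ ($x{\left(o \right)} = - 2 o 6 = - 2 \cdot 6 o = - 12 o$)
$d{\left(r \right)} = 8 - 2 r$
$t{\left(S,D \right)} = -64 + S$ ($t{\left(S,D \right)} = 1 S + \left(8 - 2 \left(\left(-12\right) \left(-3\right)\right)\right) = S + \left(8 - 72\right) = S - 64 = -64 + S$)
$77 + 50 \left(113 + t{\left(-11,16 \right)}\right) = 77 + 50 \left(113 - 75\right) = 77 + 50 \cdot 38 = 77 + 1900 = 1977$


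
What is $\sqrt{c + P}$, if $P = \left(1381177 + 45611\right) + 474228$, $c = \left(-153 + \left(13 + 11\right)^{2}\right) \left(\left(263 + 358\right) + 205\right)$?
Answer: $3 \sqrt{250046} \approx 1500.1$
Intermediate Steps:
$c = 349398$ ($c = \left(-153 + 24^{2}\right) \left(621 + 205\right) = \left(-153 + 576\right) 826 = 423 \cdot 826 = 349398$)
$P = 1901016$ ($P = 1426788 + 474228 = 1901016$)
$\sqrt{c + P} = \sqrt{349398 + 1901016} = \sqrt{2250414} = 3 \sqrt{250046}$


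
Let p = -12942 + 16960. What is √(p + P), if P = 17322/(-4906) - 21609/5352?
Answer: √386105688166/9812 ≈ 63.328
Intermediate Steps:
p = 4018
P = -148521/19624 (P = 17322*(-1/4906) - 21609*1/5352 = -8661/2453 - 7203/1784 = -148521/19624 ≈ -7.5683)
√(p + P) = √(4018 - 148521/19624) = √(78700711/19624) = √386105688166/9812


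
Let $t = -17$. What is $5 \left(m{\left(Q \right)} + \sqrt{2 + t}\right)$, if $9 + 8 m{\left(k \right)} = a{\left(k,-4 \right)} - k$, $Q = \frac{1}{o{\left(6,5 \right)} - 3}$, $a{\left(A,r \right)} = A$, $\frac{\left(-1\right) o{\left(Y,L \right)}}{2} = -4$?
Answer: $- \frac{45}{8} + 5 i \sqrt{15} \approx -5.625 + 19.365 i$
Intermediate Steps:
$o{\left(Y,L \right)} = 8$ ($o{\left(Y,L \right)} = \left(-2\right) \left(-4\right) = 8$)
$Q = \frac{1}{5}$ ($Q = \frac{1}{8 - 3} = \frac{1}{5} \approx 0.2$)
$m{\left(k \right)} = - \frac{9}{8}$ ($m{\left(k \right)} = - \frac{9}{8} + \frac{k - k}{8} = - \frac{9}{8} + \frac{1}{8} \cdot 0 = - \frac{9}{8} + 0 = - \frac{9}{8}$)
$5 \left(m{\left(Q \right)} + \sqrt{2 + t}\right) = 5 \left(- \frac{9}{8} + \sqrt{2 - 17}\right) = 5 \left(- \frac{9}{8} + \sqrt{-15}\right) = 5 \left(- \frac{9}{8} + i \sqrt{15}\right) = - \frac{45}{8} + 5 i \sqrt{15}$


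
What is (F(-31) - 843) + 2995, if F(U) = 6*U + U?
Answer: 1935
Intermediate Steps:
F(U) = 7*U
(F(-31) - 843) + 2995 = (7*(-31) - 843) + 2995 = (-217 - 843) + 2995 = -1060 + 2995 = 1935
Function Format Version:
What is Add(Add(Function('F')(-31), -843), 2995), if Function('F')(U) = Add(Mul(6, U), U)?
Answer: 1935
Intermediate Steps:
Function('F')(U) = Mul(7, U)
Add(Add(Function('F')(-31), -843), 2995) = Add(Add(Mul(7, -31), -843), 2995) = Add(Add(-217, -843), 2995) = Add(-1060, 2995) = 1935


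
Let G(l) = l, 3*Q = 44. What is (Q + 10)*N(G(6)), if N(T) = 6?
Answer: 148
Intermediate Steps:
Q = 44/3 (Q = (⅓)*44 = 44/3 ≈ 14.667)
(Q + 10)*N(G(6)) = (44/3 + 10)*6 = (74/3)*6 = 148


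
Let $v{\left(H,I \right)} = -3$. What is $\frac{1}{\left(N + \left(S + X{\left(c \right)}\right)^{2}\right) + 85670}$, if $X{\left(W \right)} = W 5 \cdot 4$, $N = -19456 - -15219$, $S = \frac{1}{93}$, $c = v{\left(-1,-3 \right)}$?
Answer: $\frac{8649}{735439258} \approx 1.176 \cdot 10^{-5}$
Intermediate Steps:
$c = -3$
$S = \frac{1}{93} \approx 0.010753$
$N = -4237$ ($N = -19456 + 15219 = -4237$)
$X{\left(W \right)} = 20 W$ ($X{\left(W \right)} = 5 W 4 = 20 W$)
$\frac{1}{\left(N + \left(S + X{\left(c \right)}\right)^{2}\right) + 85670} = \frac{1}{\left(-4237 + \left(\frac{1}{93} + 20 \left(-3\right)\right)^{2}\right) + 85670} = \frac{1}{\left(-4237 + \left(\frac{1}{93} - 60\right)^{2}\right) + 85670} = \frac{1}{\left(-4237 + \left(- \frac{5579}{93}\right)^{2}\right) + 85670} = \frac{1}{\left(-4237 + \frac{31125241}{8649}\right) + 85670} = \frac{1}{- \frac{5520572}{8649} + 85670} = \frac{1}{\frac{735439258}{8649}} = \frac{8649}{735439258}$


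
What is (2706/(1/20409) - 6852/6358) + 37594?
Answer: 175685358866/3179 ≈ 5.5264e+7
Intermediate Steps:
(2706/(1/20409) - 6852/6358) + 37594 = (2706/(1/20409) - 6852*1/6358) + 37594 = (2706*20409 - 3426/3179) + 37594 = (55226754 - 3426/3179) + 37594 = 175565847540/3179 + 37594 = 175685358866/3179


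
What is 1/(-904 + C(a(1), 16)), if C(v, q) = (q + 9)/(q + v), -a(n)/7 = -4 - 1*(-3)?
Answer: -23/20767 ≈ -0.0011075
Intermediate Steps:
a(n) = 7 (a(n) = -7*(-4 - 1*(-3)) = -7*(-4 + 3) = -7*(-1) = 7)
C(v, q) = (9 + q)/(q + v)
1/(-904 + C(a(1), 16)) = 1/(-904 + (9 + 16)/(16 + 7)) = 1/(-904 + 25/23) = 1/(-20767/23) = -23/20767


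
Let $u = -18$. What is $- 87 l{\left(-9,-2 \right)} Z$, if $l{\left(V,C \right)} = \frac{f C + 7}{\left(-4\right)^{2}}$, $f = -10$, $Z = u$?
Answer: $\frac{21141}{8} \approx 2642.6$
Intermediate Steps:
$Z = -18$
$l{\left(V,C \right)} = \frac{7}{16} - \frac{5 C}{8}$ ($l{\left(V,C \right)} = \frac{- 10 C + 7}{\left(-4\right)^{2}} = \frac{7 - 10 C}{16} = \left(7 - 10 C\right) \frac{1}{16} = \frac{7}{16} - \frac{5 C}{8}$)
$- 87 l{\left(-9,-2 \right)} Z = - 87 \left(\frac{7}{16} - - \frac{5}{4}\right) \left(-18\right) = - 87 \left(\frac{7}{16} + \frac{5}{4}\right) \left(-18\right) = \left(-87\right) \frac{27}{16} \left(-18\right) = \left(- \frac{2349}{16}\right) \left(-18\right) = \frac{21141}{8}$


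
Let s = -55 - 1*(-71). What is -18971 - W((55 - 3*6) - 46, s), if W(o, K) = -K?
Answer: -18955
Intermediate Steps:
s = 16 (s = -55 + 71 = 16)
-18971 - W((55 - 3*6) - 46, s) = -18971 - (-1)*16 = -18971 - 1*(-16) = -18971 + 16 = -18955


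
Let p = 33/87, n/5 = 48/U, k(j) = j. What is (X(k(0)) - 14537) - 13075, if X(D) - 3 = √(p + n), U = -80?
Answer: -27609 + 2*I*√551/29 ≈ -27609.0 + 1.6189*I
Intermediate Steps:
n = -3 (n = 5*(48/(-80)) = 5*(48*(-1/80)) = 5*(-⅗) = -3)
p = 11/29 (p = 33*(1/87) = 11/29 ≈ 0.37931)
X(D) = 3 + 2*I*√551/29 (X(D) = 3 + √(11/29 - 3) = 3 + √(-76/29) = 3 + 2*I*√551/29)
(X(k(0)) - 14537) - 13075 = ((3 + 2*I*√551/29) - 14537) - 13075 = (-14534 + 2*I*√551/29) - 13075 = -27609 + 2*I*√551/29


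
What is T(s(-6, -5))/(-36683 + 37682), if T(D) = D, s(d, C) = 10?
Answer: 10/999 ≈ 0.010010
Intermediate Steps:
T(s(-6, -5))/(-36683 + 37682) = 10/(-36683 + 37682) = 10/999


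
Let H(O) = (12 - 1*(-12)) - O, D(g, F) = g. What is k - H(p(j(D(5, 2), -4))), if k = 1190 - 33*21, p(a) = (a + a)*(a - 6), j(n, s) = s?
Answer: 553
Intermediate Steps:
p(a) = 2*a*(-6 + a) (p(a) = (2*a)*(-6 + a) = 2*a*(-6 + a))
H(O) = 24 - O (H(O) = (12 + 12) - O = 24 - O)
k = 497 (k = 1190 - 693 = 497)
k - H(p(j(D(5, 2), -4))) = 497 - (24 - 2*(-4)*(-6 - 4)) = 497 - (24 - 2*(-4)*(-10)) = 497 - (24 - 1*80) = 497 - (24 - 80) = 497 - 1*(-56) = 497 + 56 = 553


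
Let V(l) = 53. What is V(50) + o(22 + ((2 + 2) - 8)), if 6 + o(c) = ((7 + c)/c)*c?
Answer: 72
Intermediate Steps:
o(c) = 1 + c (o(c) = -6 + ((7 + c)/c)*c = -6 + (7 + c) = 1 + c)
V(50) + o(22 + ((2 + 2) - 8)) = 53 + (1 + (22 + ((2 + 2) - 8))) = 53 + (1 + (22 + (4 - 8))) = 53 + (1 + (22 - 4)) = 53 + (1 + 18) = 53 + 19 = 72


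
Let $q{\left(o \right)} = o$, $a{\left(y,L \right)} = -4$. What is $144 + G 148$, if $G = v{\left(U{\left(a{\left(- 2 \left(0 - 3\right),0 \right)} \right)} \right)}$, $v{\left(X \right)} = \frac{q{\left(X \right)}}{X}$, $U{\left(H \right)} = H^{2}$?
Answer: $292$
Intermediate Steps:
$v{\left(X \right)} = 1$ ($v{\left(X \right)} = \frac{X}{X} = 1$)
$G = 1$
$144 + G 148 = 144 + 1 \cdot 148 = 144 + 148 = 292$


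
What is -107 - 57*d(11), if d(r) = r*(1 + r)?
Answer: -7631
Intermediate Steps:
-107 - 57*d(11) = -107 - 627*(1 + 11) = -107 - 627*12 = -107 - 57*132 = -107 - 7524 = -7631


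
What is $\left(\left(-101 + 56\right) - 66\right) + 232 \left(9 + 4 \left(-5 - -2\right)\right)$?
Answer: $-807$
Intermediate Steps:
$\left(\left(-101 + 56\right) - 66\right) + 232 \left(9 + 4 \left(-5 - -2\right)\right) = \left(-45 - 66\right) + 232 \left(9 + 4 \left(-5 + 2\right)\right) = -111 + 232 \left(9 + 4 \left(-3\right)\right) = -111 + 232 \left(9 - 12\right) = -111 + 232 \left(-3\right) = -111 - 696 = -807$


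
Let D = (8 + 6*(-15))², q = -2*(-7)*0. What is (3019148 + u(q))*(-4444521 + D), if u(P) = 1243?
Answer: -13403882118627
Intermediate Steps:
q = 0 (q = 14*0 = 0)
D = 6724 (D = (8 - 90)² = (-82)² = 6724)
(3019148 + u(q))*(-4444521 + D) = (3019148 + 1243)*(-4444521 + 6724) = 3020391*(-4437797) = -13403882118627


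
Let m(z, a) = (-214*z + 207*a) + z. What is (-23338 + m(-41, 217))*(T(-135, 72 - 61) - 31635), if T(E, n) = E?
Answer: -963075780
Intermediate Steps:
m(z, a) = -213*z + 207*a
(-23338 + m(-41, 217))*(T(-135, 72 - 61) - 31635) = (-23338 + (-213*(-41) + 207*217))*(-135 - 31635) = (-23338 + (8733 + 44919))*(-31770) = (-23338 + 53652)*(-31770) = 30314*(-31770) = -963075780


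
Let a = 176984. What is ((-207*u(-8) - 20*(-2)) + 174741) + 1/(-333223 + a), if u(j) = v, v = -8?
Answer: 27566340442/156239 ≈ 1.7644e+5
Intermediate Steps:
u(j) = -8
((-207*u(-8) - 20*(-2)) + 174741) + 1/(-333223 + a) = ((-207*(-8) - 20*(-2)) + 174741) + 1/(-333223 + 176984) = ((1656 + 40) + 174741) + 1/(-156239) = (1696 + 174741) - 1/156239 = 176437 - 1/156239 = 27566340442/156239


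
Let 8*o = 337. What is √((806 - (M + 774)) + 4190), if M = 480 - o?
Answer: √60546/4 ≈ 61.515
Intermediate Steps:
o = 337/8 (o = (⅛)*337 = 337/8 ≈ 42.125)
M = 3503/8 (M = 480 - 1*337/8 = 480 - 337/8 = 3503/8 ≈ 437.88)
√((806 - (M + 774)) + 4190) = √((806 - (3503/8 + 774)) + 4190) = √((806 - 1*9695/8) + 4190) = √((806 - 9695/8) + 4190) = √(-3247/8 + 4190) = √(30273/8) = √60546/4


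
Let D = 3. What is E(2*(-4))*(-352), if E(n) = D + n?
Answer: 1760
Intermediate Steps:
E(n) = 3 + n
E(2*(-4))*(-352) = (3 + 2*(-4))*(-352) = (3 - 8)*(-352) = -5*(-352) = 1760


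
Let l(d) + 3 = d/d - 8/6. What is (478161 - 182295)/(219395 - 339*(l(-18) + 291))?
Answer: 147933/60938 ≈ 2.4276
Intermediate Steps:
l(d) = -10/3 (l(d) = -3 + (d/d - 8/6) = -3 + (1 - 8*1/6) = -3 + (1 - 4/3) = -3 - 1/3 = -10/3)
(478161 - 182295)/(219395 - 339*(l(-18) + 291)) = (478161 - 182295)/(219395 - 339*(-10/3 + 291)) = 295866/(219395 - 339*863/3) = 295866/(219395 - 97519) = 295866/121876 = 295866*(1/121876) = 147933/60938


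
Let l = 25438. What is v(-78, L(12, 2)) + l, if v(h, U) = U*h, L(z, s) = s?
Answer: 25282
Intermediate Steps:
v(-78, L(12, 2)) + l = 2*(-78) + 25438 = -156 + 25438 = 25282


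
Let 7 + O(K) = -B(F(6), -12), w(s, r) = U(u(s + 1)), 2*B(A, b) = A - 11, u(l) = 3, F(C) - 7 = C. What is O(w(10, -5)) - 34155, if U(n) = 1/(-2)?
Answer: -34163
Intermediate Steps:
F(C) = 7 + C
B(A, b) = -11/2 + A/2 (B(A, b) = (A - 11)/2 = (-11 + A)/2 = -11/2 + A/2)
U(n) = -½
w(s, r) = -½
O(K) = -8 (O(K) = -7 - (-11/2 + (7 + 6)/2) = -7 - (-11/2 + (½)*13) = -7 - (-11/2 + 13/2) = -7 - 1*1 = -7 - 1 = -8)
O(w(10, -5)) - 34155 = -8 - 34155 = -34163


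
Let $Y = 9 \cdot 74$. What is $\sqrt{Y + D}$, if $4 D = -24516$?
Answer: $3 i \sqrt{607} \approx 73.912 i$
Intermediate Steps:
$D = -6129$ ($D = \frac{1}{4} \left(-24516\right) = -6129$)
$Y = 666$
$\sqrt{Y + D} = \sqrt{666 - 6129} = \sqrt{-5463} = 3 i \sqrt{607}$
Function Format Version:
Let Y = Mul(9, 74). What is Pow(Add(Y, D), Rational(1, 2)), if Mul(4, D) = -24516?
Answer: Mul(3, I, Pow(607, Rational(1, 2))) ≈ Mul(73.912, I)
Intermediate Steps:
D = -6129 (D = Mul(Rational(1, 4), -24516) = -6129)
Y = 666
Pow(Add(Y, D), Rational(1, 2)) = Pow(Add(666, -6129), Rational(1, 2)) = Pow(-5463, Rational(1, 2)) = Mul(3, I, Pow(607, Rational(1, 2)))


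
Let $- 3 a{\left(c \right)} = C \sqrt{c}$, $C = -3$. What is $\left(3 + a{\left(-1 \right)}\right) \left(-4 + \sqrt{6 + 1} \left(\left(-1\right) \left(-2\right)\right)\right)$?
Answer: $- 2 \left(2 - \sqrt{7}\right) \left(3 + i\right) \approx 3.8745 + 1.2915 i$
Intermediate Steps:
$a{\left(c \right)} = \sqrt{c}$ ($a{\left(c \right)} = - \frac{\left(-3\right) \sqrt{c}}{3} = \sqrt{c}$)
$\left(3 + a{\left(-1 \right)}\right) \left(-4 + \sqrt{6 + 1} \left(\left(-1\right) \left(-2\right)\right)\right) = \left(3 + \sqrt{-1}\right) \left(-4 + \sqrt{6 + 1} \left(\left(-1\right) \left(-2\right)\right)\right) = \left(3 + i\right) \left(-4 + \sqrt{7} \cdot 2\right) = \left(3 + i\right) \left(-4 + 2 \sqrt{7}\right) = \left(-4 + 2 \sqrt{7}\right) \left(3 + i\right)$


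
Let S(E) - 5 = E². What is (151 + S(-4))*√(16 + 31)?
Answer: 172*√47 ≈ 1179.2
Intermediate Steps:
S(E) = 5 + E²
(151 + S(-4))*√(16 + 31) = (151 + (5 + (-4)²))*√(16 + 31) = (151 + (5 + 16))*√47 = (151 + 21)*√47 = 172*√47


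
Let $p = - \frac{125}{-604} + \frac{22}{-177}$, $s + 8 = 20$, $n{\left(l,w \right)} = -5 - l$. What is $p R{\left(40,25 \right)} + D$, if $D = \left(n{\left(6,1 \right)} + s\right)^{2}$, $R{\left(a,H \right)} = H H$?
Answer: $\frac{5630033}{106908} \approx 52.662$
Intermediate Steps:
$s = 12$ ($s = -8 + 20 = 12$)
$R{\left(a,H \right)} = H^{2}$
$D = 1$ ($D = \left(\left(-5 - 6\right) + 12\right)^{2} = \left(-11 + 12\right)^{2} = 1^{2} = 1$)
$p = \frac{8837}{106908}$ ($p = \left(-125\right) \left(- \frac{1}{604}\right) + 22 \left(- \frac{1}{177}\right) = \frac{125}{604} - \frac{22}{177} = \frac{8837}{106908} \approx 0.08266$)
$p R{\left(40,25 \right)} + D = \frac{8837 \cdot 25^{2}}{106908} + 1 = \frac{8837}{106908} \cdot 625 + 1 = \frac{5523125}{106908} + 1 = \frac{5630033}{106908}$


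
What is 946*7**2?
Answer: 46354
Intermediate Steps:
946*7**2 = 946*49 = 46354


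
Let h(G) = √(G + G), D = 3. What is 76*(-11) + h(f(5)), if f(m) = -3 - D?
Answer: -836 + 2*I*√3 ≈ -836.0 + 3.4641*I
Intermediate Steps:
f(m) = -6 (f(m) = -3 - 1*3 = -3 - 3 = -6)
h(G) = √2*√G (h(G) = √(2*G) = √2*√G)
76*(-11) + h(f(5)) = 76*(-11) + √2*√(-6) = -836 + √2*(I*√6) = -836 + 2*I*√3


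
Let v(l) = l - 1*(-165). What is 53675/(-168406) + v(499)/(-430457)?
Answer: -23216601059/72491541542 ≈ -0.32027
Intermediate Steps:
v(l) = 165 + l (v(l) = l + 165 = 165 + l)
53675/(-168406) + v(499)/(-430457) = 53675/(-168406) + (165 + 499)/(-430457) = 53675*(-1/168406) + 664*(-1/430457) = -53675/168406 - 664/430457 = -23216601059/72491541542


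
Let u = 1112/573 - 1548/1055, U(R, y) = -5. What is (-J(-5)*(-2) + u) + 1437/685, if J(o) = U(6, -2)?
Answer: -615244567/82818555 ≈ -7.4288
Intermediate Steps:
J(o) = -5
u = 286156/604515 (u = 1112*(1/573) - 1548*1/1055 = 1112/573 - 1548/1055 = 286156/604515 ≈ 0.47336)
(-J(-5)*(-2) + u) + 1437/685 = (-1*(-5)*(-2) + 286156/604515) + 1437/685 = (5*(-2) + 286156/604515) + 1437*(1/685) = (-10 + 286156/604515) + 1437/685 = -5758994/604515 + 1437/685 = -615244567/82818555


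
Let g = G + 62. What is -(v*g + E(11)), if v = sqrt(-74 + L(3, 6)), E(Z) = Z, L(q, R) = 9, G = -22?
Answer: -11 - 40*I*sqrt(65) ≈ -11.0 - 322.49*I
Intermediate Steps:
g = 40 (g = -22 + 62 = 40)
v = I*sqrt(65) (v = sqrt(-74 + 9) = sqrt(-65) = I*sqrt(65) ≈ 8.0623*I)
-(v*g + E(11)) = -((I*sqrt(65))*40 + 11) = -(40*I*sqrt(65) + 11) = -(11 + 40*I*sqrt(65)) = -11 - 40*I*sqrt(65)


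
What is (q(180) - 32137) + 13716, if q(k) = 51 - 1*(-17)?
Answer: -18353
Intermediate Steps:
q(k) = 68 (q(k) = 51 + 17 = 68)
(q(180) - 32137) + 13716 = (68 - 32137) + 13716 = -32069 + 13716 = -18353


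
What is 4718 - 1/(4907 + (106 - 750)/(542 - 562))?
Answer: 116515723/24696 ≈ 4718.0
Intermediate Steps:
4718 - 1/(4907 + (106 - 750)/(542 - 562)) = 4718 - 1/(4907 - 644/(-20)) = 4718 - 1/(4907 - 644*(-1/20)) = 4718 - 1/(4907 + 161/5) = 4718 - 1/24696/5 = 4718 - 1*5/24696 = 4718 - 5/24696 = 116515723/24696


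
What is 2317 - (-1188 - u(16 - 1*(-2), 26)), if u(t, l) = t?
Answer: 3523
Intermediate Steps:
2317 - (-1188 - u(16 - 1*(-2), 26)) = 2317 - (-1188 - (16 - 1*(-2))) = 2317 - (-1188 - (16 + 2)) = 2317 - (-1188 - 1*18) = 2317 - (-1188 - 18) = 2317 - 1*(-1206) = 2317 + 1206 = 3523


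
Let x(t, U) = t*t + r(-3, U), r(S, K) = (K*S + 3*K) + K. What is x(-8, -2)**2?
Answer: 3844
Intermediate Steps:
r(S, K) = 4*K + K*S (r(S, K) = (3*K + K*S) + K = 4*K + K*S)
x(t, U) = U + t**2 (x(t, U) = t*t + U*(4 - 3) = t**2 + U*1 = t**2 + U = U + t**2)
x(-8, -2)**2 = (-2 + (-8)**2)**2 = (-2 + 64)**2 = 62**2 = 3844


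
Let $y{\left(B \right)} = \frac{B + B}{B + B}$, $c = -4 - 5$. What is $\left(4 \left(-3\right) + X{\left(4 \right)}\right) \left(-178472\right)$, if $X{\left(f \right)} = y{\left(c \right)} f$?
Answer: $1427776$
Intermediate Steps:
$c = -9$
$y{\left(B \right)} = 1$ ($y{\left(B \right)} = \frac{2 B}{2 B} = 2 B \frac{1}{2 B} = 1$)
$X{\left(f \right)} = f$ ($X{\left(f \right)} = 1 f = f$)
$\left(4 \left(-3\right) + X{\left(4 \right)}\right) \left(-178472\right) = \left(4 \left(-3\right) + 4\right) \left(-178472\right) = \left(-12 + 4\right) \left(-178472\right) = \left(-8\right) \left(-178472\right) = 1427776$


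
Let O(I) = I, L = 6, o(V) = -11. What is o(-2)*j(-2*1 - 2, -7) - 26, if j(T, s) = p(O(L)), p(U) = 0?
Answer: -26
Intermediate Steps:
j(T, s) = 0
o(-2)*j(-2*1 - 2, -7) - 26 = -11*0 - 26 = 0 - 26 = -26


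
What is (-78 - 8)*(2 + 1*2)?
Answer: -344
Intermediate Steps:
(-78 - 8)*(2 + 1*2) = -86*(2 + 2) = -86*4 = -344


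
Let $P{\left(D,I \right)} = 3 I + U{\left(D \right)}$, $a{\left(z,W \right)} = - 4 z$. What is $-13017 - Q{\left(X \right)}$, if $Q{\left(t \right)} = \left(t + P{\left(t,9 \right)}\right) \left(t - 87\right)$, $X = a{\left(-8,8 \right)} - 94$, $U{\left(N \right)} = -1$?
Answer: $-18381$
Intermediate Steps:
$X = -62$ ($X = \left(-4\right) \left(-8\right) - 94 = 32 - 94 = -62$)
$P{\left(D,I \right)} = -1 + 3 I$ ($P{\left(D,I \right)} = 3 I - 1 = -1 + 3 I$)
$Q{\left(t \right)} = \left(-87 + t\right) \left(26 + t\right)$ ($Q{\left(t \right)} = \left(t + \left(-1 + 3 \cdot 9\right)\right) \left(t - 87\right) = \left(t + \left(-1 + 27\right)\right) \left(-87 + t\right) = \left(t + 26\right) \left(-87 + t\right) = \left(26 + t\right) \left(-87 + t\right) = \left(-87 + t\right) \left(26 + t\right)$)
$-13017 - Q{\left(X \right)} = -13017 - \left(-2262 + \left(-62\right)^{2} - -3782\right) = -13017 - \left(-2262 + 3844 + 3782\right) = -13017 - 5364 = -18381$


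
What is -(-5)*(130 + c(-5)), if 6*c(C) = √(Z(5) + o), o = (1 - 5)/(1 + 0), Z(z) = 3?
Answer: 650 + 5*I/6 ≈ 650.0 + 0.83333*I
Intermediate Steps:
o = -4 (o = -4/1 = -4*1 = -4)
c(C) = I/6 (c(C) = √(3 - 4)/6 = √(-1)/6 = I/6)
-(-5)*(130 + c(-5)) = -(-5)*(130 + I/6) = -(-650 - 5*I/6) = 650 + 5*I/6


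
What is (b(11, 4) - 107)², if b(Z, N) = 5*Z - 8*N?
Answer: 7056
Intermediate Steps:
b(Z, N) = -8*N + 5*Z
(b(11, 4) - 107)² = ((-8*4 + 5*11) - 107)² = ((-32 + 55) - 107)² = (23 - 107)² = (-84)² = 7056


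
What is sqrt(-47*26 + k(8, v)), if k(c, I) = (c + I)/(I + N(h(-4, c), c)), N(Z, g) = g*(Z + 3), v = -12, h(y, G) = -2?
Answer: I*sqrt(1221) ≈ 34.943*I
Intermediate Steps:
N(Z, g) = g*(3 + Z)
k(c, I) = 1 (k(c, I) = (c + I)/(I + c*(3 - 2)) = (I + c)/(I + c*1) = (I + c)/(I + c) = 1)
sqrt(-47*26 + k(8, v)) = sqrt(-47*26 + 1) = sqrt(-1222 + 1) = sqrt(-1221) = I*sqrt(1221)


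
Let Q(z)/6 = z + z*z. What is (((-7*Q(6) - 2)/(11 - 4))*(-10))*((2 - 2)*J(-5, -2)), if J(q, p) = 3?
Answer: 0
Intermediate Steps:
Q(z) = 6*z + 6*z² (Q(z) = 6*(z + z*z) = 6*(z + z²) = 6*z + 6*z²)
(((-7*Q(6) - 2)/(11 - 4))*(-10))*((2 - 2)*J(-5, -2)) = (((-42*6*(1 + 6) - 2)/(11 - 4))*(-10))*((2 - 2)*3) = (((-42*6*7 - 2)/7)*(-10))*(0*3) = (((-7*252 - 2)*(⅐))*(-10))*0 = (((-1764 - 2)*(⅐))*(-10))*0 = (-1766*⅐*(-10))*0 = -1766/7*(-10)*0 = (17660/7)*0 = 0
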